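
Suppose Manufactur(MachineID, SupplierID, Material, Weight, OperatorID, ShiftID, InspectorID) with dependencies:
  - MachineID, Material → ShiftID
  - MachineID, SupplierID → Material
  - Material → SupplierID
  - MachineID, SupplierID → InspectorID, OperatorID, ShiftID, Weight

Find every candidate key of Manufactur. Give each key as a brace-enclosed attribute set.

{MachineID, Material}, {MachineID, SupplierID}

Attributes never on any right-hand side: {MachineID} — every candidate key must contain it.
{MachineID, Material}⁺ = {InspectorID, MachineID, Material, OperatorID, ShiftID, SupplierID, Weight} — all of the relation — so {MachineID, Material} is a candidate key.
{MachineID, SupplierID}⁺ = {InspectorID, MachineID, Material, OperatorID, ShiftID, SupplierID, Weight} — all of the relation — so {MachineID, SupplierID} is a candidate key.
Any other superkey properly contains one of these, so there are no further candidate keys.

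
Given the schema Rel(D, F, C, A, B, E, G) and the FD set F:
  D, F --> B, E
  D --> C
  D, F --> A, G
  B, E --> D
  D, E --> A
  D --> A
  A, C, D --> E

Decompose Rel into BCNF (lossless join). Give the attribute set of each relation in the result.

Candidate keys of the original relation: {B, E, F}, {D, F}.
Within {A, B, C, D, E, F, G}: {D}⁺ ∩ {A, B, C, D, E, F, G} = {A, C, D, E}, not the whole set, so D --> A, C, E violates BCNF; decompose into {A, C, D, E} and {B, D, F, G}.
{A, C, D, E} is in BCNF.
{B, D, F, G} is in BCNF.

{A, C, D, E}; {B, D, F, G}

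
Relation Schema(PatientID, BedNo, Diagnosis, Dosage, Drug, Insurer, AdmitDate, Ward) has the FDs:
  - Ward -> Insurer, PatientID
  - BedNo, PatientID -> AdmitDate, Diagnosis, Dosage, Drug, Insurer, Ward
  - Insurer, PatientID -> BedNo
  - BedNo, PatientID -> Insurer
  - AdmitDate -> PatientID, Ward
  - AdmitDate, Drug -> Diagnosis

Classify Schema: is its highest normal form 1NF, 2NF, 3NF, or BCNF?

BCNF

Candidate keys: {AdmitDate}, {BedNo, PatientID}, {Insurer, PatientID}, {Ward}. Prime attributes: {AdmitDate, BedNo, Insurer, PatientID, Ward}.
Every FD has a superkey on the left, so the relation is in BCNF.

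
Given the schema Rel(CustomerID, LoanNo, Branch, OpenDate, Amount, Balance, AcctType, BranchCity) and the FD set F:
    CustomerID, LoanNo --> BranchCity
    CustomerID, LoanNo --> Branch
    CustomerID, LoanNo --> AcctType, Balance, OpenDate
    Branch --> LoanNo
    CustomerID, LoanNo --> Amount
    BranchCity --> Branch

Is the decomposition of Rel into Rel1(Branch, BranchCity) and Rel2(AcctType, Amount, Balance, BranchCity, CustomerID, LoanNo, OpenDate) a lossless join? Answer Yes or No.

The shared attributes are {BranchCity} and {BranchCity}⁺ = {Branch, BranchCity, LoanNo}.
This includes all of Rel1, so the common attributes are a superkey of Rel1 — the join is lossless.

Yes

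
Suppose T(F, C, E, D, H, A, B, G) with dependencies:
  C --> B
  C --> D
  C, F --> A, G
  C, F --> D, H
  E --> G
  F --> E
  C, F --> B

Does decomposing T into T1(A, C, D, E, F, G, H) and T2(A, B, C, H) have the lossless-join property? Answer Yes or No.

Yes

T1 ∩ T2 = {A, C, H}; its closure under F is {A, B, C, D, H}.
This includes all of T2, so the common attributes are a superkey of T2 — the join is lossless.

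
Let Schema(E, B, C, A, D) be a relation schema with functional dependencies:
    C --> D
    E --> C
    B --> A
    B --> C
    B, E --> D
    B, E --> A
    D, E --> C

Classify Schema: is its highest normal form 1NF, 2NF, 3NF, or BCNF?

1NF

Candidate key: {B, E}. Prime attributes: {B, E}.
C --> D: {C}⁺ = {C, D}, which is not all of the attributes, so the left side is not a superkey — BCNF is violated.
C --> D determines the non-prime attribute {D} from a non-superkey — 3NF is violated.
{B} is a proper subset of the key {B, E}, and {B}⁺ contains the non-prime attributes {A, C, D} — a partial dependency, so 2NF is violated.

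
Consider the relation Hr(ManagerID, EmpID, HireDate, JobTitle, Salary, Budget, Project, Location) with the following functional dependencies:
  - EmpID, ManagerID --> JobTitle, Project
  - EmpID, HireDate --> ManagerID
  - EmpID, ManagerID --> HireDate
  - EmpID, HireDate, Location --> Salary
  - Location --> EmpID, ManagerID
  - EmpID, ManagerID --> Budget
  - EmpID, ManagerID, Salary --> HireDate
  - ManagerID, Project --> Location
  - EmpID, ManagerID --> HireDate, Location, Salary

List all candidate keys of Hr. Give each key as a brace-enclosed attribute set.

{Location} is a candidate key since {Location}⁺ = {Budget, EmpID, HireDate, JobTitle, Location, ManagerID, Project, Salary} covers every attribute.
{EmpID, HireDate} is a candidate key since {EmpID, HireDate}⁺ = {Budget, EmpID, HireDate, JobTitle, Location, ManagerID, Project, Salary} covers every attribute.
{EmpID, ManagerID} is a candidate key since {EmpID, ManagerID}⁺ = {Budget, EmpID, HireDate, JobTitle, Location, ManagerID, Project, Salary} covers every attribute.
{ManagerID, Project} is a candidate key since {ManagerID, Project}⁺ = {Budget, EmpID, HireDate, JobTitle, Location, ManagerID, Project, Salary} covers every attribute.
Any other superkey properly contains one of these, so there are no further candidate keys.

{EmpID, HireDate}, {EmpID, ManagerID}, {Location}, {ManagerID, Project}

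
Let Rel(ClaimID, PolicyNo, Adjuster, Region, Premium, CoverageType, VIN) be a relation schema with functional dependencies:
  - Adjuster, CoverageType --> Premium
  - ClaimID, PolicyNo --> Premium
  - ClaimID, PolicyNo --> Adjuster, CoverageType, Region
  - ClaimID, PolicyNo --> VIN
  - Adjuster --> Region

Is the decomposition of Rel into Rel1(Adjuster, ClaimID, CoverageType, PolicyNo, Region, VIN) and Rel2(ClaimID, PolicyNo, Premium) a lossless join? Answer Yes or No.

Yes

Common attributes: {ClaimID, PolicyNo}; their closure is {Adjuster, ClaimID, CoverageType, PolicyNo, Premium, Region, VIN}.
This includes all of Rel1, so the common attributes are a superkey of Rel1 — the join is lossless.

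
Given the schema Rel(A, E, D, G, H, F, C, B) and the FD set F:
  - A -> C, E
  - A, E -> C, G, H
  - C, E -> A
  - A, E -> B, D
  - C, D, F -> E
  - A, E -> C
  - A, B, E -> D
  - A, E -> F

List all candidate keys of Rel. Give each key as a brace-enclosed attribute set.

{A}, {C, D, F}, {C, E}

Closure of {A} is {A, B, C, D, E, F, G, H}, the whole schema; {A} is a candidate key.
Closure of {C, E} is {A, B, C, D, E, F, G, H}, the whole schema; {C, E} is a candidate key.
Closure of {C, D, F} is {A, B, C, D, E, F, G, H}, the whole schema; {C, D, F} is a candidate key.
No proper subset of any of these is a key, and no other minimal superkey exists.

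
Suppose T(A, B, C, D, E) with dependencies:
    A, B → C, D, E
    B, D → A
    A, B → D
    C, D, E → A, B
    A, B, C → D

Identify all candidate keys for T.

Closure of {A, B} is {A, B, C, D, E}, the whole schema; {A, B} is a candidate key.
Closure of {B, D} is {A, B, C, D, E}, the whole schema; {B, D} is a candidate key.
Closure of {C, D, E} is {A, B, C, D, E}, the whole schema; {C, D, E} is a candidate key.
Any other superkey properly contains one of these, so there are no further candidate keys.

{A, B}, {B, D}, {C, D, E}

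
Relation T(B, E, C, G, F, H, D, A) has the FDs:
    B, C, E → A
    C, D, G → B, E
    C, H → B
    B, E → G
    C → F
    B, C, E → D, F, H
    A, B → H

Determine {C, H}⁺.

Start with {C, H}.
C, H → B applies; add {B} → now {B, C, H}.
C → F applies; add {F} → now {B, C, F, H}.
No further FD applies.

{B, C, F, H}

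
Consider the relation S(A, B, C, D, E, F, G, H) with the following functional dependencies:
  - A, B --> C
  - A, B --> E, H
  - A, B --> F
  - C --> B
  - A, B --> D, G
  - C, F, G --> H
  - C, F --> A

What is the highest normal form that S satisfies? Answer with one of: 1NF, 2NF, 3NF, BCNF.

Candidate keys: {A, B}, {A, C}, {C, F}. Prime attributes: {A, B, C, F}.
C --> B breaks BCNF: {C}⁺ = {B, C}, so {C} is not a superkey.
Its right-hand attributes {B} are all prime, as are those of every other non-superkey FD — the relation is in 3NF.

3NF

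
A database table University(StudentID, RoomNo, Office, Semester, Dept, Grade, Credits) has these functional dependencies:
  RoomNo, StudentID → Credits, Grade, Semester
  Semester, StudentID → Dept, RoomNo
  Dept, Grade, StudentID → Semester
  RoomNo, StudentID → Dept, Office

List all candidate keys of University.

{StudentID} never appears on the right of any FD, so every key must include it.
Closure of {RoomNo, StudentID} is {Credits, Dept, Grade, Office, RoomNo, Semester, StudentID}, the whole schema; {RoomNo, StudentID} is a candidate key.
Closure of {Semester, StudentID} is {Credits, Dept, Grade, Office, RoomNo, Semester, StudentID}, the whole schema; {Semester, StudentID} is a candidate key.
Closure of {Dept, Grade, StudentID} is {Credits, Dept, Grade, Office, RoomNo, Semester, StudentID}, the whole schema; {Dept, Grade, StudentID} is a candidate key.
Any other superkey properly contains one of these, so there are no further candidate keys.

{Dept, Grade, StudentID}, {RoomNo, StudentID}, {Semester, StudentID}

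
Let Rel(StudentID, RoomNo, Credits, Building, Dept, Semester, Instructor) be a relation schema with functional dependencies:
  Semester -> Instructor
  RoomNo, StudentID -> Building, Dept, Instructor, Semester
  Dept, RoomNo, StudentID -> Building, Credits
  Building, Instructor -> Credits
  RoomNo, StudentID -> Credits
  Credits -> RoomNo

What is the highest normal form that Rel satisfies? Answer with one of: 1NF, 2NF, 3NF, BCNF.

Candidate keys: {Building, Instructor, StudentID}, {Building, Semester, StudentID}, {Credits, StudentID}, {RoomNo, StudentID}. Prime attributes: {Building, Credits, Instructor, RoomNo, Semester, StudentID}.
For Semester -> Instructor we have {Semester}⁺ = {Instructor, Semester}; {Semester} is not a superkey, so BCNF fails.
Since {Instructor} ⊆ prime attributes and every other non-superkey FD also has a prime right side, the schema is in 3NF.

3NF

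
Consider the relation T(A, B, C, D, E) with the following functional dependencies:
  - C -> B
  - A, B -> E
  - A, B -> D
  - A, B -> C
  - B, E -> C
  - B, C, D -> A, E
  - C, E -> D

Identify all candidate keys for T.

{A, B}, {A, C}, {B, E}, {C, D}, {C, E}

Closure of {A, B} is {A, B, C, D, E}, the whole schema; {A, B} is a candidate key.
Closure of {A, C} is {A, B, C, D, E}, the whole schema; {A, C} is a candidate key.
Closure of {B, E} is {A, B, C, D, E}, the whole schema; {B, E} is a candidate key.
Closure of {C, D} is {A, B, C, D, E}, the whole schema; {C, D} is a candidate key.
Closure of {C, E} is {A, B, C, D, E}, the whole schema; {C, E} is a candidate key.
No proper subset of any of these is a key, and no other minimal superkey exists.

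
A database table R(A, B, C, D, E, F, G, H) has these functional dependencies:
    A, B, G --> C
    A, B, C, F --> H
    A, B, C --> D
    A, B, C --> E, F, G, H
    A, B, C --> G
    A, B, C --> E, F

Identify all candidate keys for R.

No FD produces {A, B}, so they must be in every candidate key.
{A, B, C}⁺ = {A, B, C, D, E, F, G, H}, which is every attribute, so {A, B, C} is a candidate key.
{A, B, G}⁺ = {A, B, C, D, E, F, G, H}, which is every attribute, so {A, B, G} is a candidate key.
These are minimal and exhaustive — every other superkey contains one of them.

{A, B, C}, {A, B, G}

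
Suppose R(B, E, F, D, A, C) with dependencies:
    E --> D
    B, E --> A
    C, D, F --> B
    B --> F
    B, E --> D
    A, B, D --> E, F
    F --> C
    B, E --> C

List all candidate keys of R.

{A, B, D}, {A, D, F}, {B, E}, {E, F}

{B, E}⁺ = {A, B, C, D, E, F} — all of the relation — so {B, E} is a candidate key.
{E, F}⁺ = {A, B, C, D, E, F} — all of the relation — so {E, F} is a candidate key.
{A, B, D}⁺ = {A, B, C, D, E, F} — all of the relation — so {A, B, D} is a candidate key.
{A, D, F}⁺ = {A, B, C, D, E, F} — all of the relation — so {A, D, F} is a candidate key.
No proper subset of any of these is a key, and no other minimal superkey exists.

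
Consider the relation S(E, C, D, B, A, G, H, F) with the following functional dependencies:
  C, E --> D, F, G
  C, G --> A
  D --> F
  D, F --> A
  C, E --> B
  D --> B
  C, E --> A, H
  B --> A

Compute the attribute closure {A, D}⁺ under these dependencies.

{A, B, D, F}

Start with {A, D}.
D --> F applies; add {F} → now {A, D, F}.
D --> B applies; add {B} → now {A, B, D, F}.
No further FD applies.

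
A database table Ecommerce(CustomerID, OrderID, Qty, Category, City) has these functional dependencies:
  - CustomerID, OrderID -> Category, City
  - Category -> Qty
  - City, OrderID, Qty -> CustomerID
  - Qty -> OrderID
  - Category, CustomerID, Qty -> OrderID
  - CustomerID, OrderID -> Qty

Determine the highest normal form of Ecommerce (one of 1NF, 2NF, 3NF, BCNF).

Candidate keys: {Category, City}, {Category, CustomerID}, {City, Qty}, {CustomerID, OrderID}, {CustomerID, Qty}. Prime attributes: {Category, City, CustomerID, OrderID, Qty}.
For Category -> Qty we have {Category}⁺ = {Category, OrderID, Qty}; {Category} is not a superkey, so BCNF fails.
But every attribute on its right side ({Qty}) is prime, and the same holds for every other non-superkey FD, so 3NF still holds.

3NF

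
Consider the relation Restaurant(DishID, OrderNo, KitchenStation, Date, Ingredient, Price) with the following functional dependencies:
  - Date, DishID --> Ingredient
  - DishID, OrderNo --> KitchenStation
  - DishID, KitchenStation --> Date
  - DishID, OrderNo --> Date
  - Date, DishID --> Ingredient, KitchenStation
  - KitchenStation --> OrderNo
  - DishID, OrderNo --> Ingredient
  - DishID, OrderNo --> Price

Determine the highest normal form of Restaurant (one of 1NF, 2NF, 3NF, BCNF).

Candidate keys: {Date, DishID}, {DishID, KitchenStation}, {DishID, OrderNo}. Prime attributes: {Date, DishID, KitchenStation, OrderNo}.
For KitchenStation --> OrderNo we have {KitchenStation}⁺ = {KitchenStation, OrderNo}; {KitchenStation} is not a superkey, so BCNF fails.
But every attribute on its right side ({OrderNo}) is prime, and the same holds for every other non-superkey FD, so 3NF still holds.

3NF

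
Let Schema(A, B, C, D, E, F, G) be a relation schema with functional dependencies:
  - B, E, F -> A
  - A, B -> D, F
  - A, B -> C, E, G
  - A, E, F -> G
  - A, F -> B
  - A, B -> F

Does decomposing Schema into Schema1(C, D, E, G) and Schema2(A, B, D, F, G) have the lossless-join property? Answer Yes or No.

No

Common attributes: {D, G}; their closure is {D, G}.
The closure covers neither Schema1 nor Schema2 entirely; the join is not lossless.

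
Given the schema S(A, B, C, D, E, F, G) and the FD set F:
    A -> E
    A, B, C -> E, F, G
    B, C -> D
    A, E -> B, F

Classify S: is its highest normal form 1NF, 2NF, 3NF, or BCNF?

1NF

Candidate key: {A, C}. Prime attributes: {A, C}.
A -> E: {A}⁺ = {A, B, E, F}, which is not all of the attributes, so the left side is not a superkey — BCNF is violated.
A -> E determines the non-prime attribute {E} from a non-superkey — 3NF is violated.
{A} is a proper subset of the key {A, C}, and {A}⁺ contains the non-prime attributes {B, E, F} — a partial dependency, so 2NF is violated.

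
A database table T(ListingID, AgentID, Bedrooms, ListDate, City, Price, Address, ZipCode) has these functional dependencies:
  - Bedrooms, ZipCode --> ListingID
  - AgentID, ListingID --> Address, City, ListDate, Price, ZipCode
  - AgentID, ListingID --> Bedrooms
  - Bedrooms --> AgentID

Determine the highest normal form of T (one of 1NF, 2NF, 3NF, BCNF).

3NF

Candidate keys: {AgentID, ListingID}, {Bedrooms, ListingID}, {Bedrooms, ZipCode}. Prime attributes: {AgentID, Bedrooms, ListingID, ZipCode}.
For Bedrooms --> AgentID we have {Bedrooms}⁺ = {AgentID, Bedrooms}; {Bedrooms} is not a superkey, so BCNF fails.
But every attribute on its right side ({AgentID}) is prime, and the same holds for every other non-superkey FD, so 3NF still holds.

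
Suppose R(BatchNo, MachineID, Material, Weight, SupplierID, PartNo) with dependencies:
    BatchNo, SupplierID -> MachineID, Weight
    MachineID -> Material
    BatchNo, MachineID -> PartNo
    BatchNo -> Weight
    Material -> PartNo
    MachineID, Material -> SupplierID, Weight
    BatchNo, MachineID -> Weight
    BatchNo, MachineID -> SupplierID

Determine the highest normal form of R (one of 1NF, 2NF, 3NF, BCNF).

1NF

Candidate keys: {BatchNo, MachineID}, {BatchNo, SupplierID}. Prime attributes: {BatchNo, MachineID, SupplierID}.
For MachineID -> Material we have {MachineID}⁺ = {MachineID, Material, PartNo, SupplierID, Weight}; {MachineID} is not a superkey, so BCNF fails.
MachineID -> Material has non-prime {Material} on the right and a non-superkey on the left, so 3NF fails.
The proper key subset {BatchNo} of {BatchNo, MachineID} determines non-prime {Weight}, so the relation is not even in 2NF.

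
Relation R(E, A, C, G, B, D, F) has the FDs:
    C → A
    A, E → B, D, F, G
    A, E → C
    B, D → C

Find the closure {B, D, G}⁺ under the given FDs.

{A, B, C, D, G}

Start with {B, D, G}.
B, D → C applies; add {C} → now {B, C, D, G}.
C → A applies; add {A} → now {A, B, C, D, G}.
No further FD applies.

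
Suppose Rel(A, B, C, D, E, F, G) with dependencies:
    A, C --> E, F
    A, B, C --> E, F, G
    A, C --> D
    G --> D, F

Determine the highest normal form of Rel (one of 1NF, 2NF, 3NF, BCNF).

Candidate key: {A, B, C}. Prime attributes: {A, B, C}.
A, C --> E, F breaks BCNF: {A, C}⁺ = {A, C, D, E, F}, so {A, C} is not a superkey.
A, C --> E, F has non-prime {E, F} on the right and a non-superkey on the left, so 3NF fails.
Since {A, C} ⊂ {A, B, C} and {A, C}⁺ ⊇ {D, E, F} with {D, E, F} non-prime, there is a partial dependency; 2NF fails.

1NF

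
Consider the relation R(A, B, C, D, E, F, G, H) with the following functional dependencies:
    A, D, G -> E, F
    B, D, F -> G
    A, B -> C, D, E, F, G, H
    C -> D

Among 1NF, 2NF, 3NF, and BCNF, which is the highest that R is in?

Candidate key: {A, B}. Prime attributes: {A, B}.
A, D, G -> E, F breaks BCNF: {A, D, G}⁺ = {A, D, E, F, G}, so {A, D, G} is not a superkey.
Because {E, F} are non-prime and the left side of A, D, G -> E, F is not a superkey, the relation is not in 3NF.
Checking every proper subset of each key, none determines a non-prime attribute — 2NF is satisfied.

2NF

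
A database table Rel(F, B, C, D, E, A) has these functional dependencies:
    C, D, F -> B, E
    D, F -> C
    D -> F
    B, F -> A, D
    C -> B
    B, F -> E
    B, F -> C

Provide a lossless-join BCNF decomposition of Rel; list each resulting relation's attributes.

{A, C, D, E, F}; {B, C}

Candidate keys of the original relation: {B, F}, {C, F}, {D}.
{A, B, C, D, E, F}: {C} determines {B, C} here but is not a superkey — split on C -> B, giving {B, C} and {A, C, D, E, F}.
{B, C} has no BCNF violation.
{A, C, D, E, F} has no BCNF violation.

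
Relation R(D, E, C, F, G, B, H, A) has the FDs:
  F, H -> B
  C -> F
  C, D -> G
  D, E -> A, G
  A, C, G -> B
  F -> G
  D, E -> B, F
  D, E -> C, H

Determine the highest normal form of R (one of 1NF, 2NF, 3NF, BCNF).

Candidate key: {D, E}. Prime attributes: {D, E}.
For F, H -> B we have {F, H}⁺ = {B, F, G, H}; {F, H} is not a superkey, so BCNF fails.
Because {B} is non-prime and the left side of F, H -> B is not a superkey, the relation is not in 3NF.
No non-prime attribute depends on a proper subset of any candidate key, so 2NF holds.

2NF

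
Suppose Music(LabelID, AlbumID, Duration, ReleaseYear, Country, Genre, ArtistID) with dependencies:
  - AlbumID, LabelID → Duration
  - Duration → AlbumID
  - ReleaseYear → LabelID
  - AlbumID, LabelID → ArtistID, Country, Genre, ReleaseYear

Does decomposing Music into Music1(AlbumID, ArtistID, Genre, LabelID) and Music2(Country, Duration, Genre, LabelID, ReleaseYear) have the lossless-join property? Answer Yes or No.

Common attributes: {Genre, LabelID}; their closure is {Genre, LabelID}.
Neither Music1 nor Music2 is contained in that closure, so the decomposition is lossy.

No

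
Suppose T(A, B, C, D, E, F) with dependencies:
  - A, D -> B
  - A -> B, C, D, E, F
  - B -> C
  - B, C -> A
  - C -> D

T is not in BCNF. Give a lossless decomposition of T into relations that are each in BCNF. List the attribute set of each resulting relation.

Candidate keys of the original relation: {A}, {B}.
{A, B, C, D, E, F}: {C} determines {C, D} here but is not a superkey — split on C -> D, giving {C, D} and {A, B, C, E, F}.
{C, D}: every determinant is a superkey — BCNF.
{A, B, C, E, F}: every determinant is a superkey — BCNF.

{A, B, C, E, F}; {C, D}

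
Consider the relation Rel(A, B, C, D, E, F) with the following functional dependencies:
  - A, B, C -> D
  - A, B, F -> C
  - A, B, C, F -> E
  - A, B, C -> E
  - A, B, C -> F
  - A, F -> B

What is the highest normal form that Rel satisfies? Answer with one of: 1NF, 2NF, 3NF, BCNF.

BCNF

Candidate keys: {A, B, C}, {A, F}. Prime attributes: {A, B, C, F}.
Each dependency's left side is a superkey — BCNF holds.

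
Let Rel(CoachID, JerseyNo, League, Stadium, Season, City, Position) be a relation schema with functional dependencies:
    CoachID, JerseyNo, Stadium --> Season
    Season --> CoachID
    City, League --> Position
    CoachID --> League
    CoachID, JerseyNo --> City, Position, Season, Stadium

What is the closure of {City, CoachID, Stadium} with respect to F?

Start with {City, CoachID, Stadium}.
CoachID --> League applies; add {League} → now {City, CoachID, League, Stadium}.
City, League --> Position applies; add {Position} → now {City, CoachID, League, Position, Stadium}.
No further FD applies.

{City, CoachID, League, Position, Stadium}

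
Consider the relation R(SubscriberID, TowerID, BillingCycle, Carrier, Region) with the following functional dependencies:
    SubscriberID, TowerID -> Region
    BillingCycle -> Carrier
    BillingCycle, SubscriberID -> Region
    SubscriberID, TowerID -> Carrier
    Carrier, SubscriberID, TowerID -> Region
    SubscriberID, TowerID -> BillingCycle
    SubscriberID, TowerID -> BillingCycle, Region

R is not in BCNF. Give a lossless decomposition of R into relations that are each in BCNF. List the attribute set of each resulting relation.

{BillingCycle, Carrier}; {BillingCycle, Region, SubscriberID}; {BillingCycle, SubscriberID, TowerID}

Candidate key of the original relation: {SubscriberID, TowerID}.
{BillingCycle, Carrier, Region, SubscriberID, TowerID}: {BillingCycle} determines {BillingCycle, Carrier} here but is not a superkey — split on BillingCycle -> Carrier, giving {BillingCycle, Carrier} and {BillingCycle, Region, SubscriberID, TowerID}.
{BillingCycle, Carrier} is in BCNF.
{BillingCycle, Region, SubscriberID, TowerID}: {BillingCycle, SubscriberID} determines {BillingCycle, Region, SubscriberID} here but is not a superkey — split on BillingCycle, SubscriberID -> Region, giving {BillingCycle, Region, SubscriberID} and {BillingCycle, SubscriberID, TowerID}.
{BillingCycle, Region, SubscriberID} is in BCNF.
{BillingCycle, SubscriberID, TowerID} is in BCNF.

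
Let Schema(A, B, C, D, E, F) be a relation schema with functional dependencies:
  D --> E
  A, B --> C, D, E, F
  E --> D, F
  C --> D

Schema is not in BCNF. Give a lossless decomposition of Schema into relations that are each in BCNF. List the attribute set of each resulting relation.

{A, B, C}; {C, D}; {D, E, F}

Candidate key of the original relation: {A, B}.
In {A, B, C, D, E, F}, {D} is not a superkey ({D}⁺ restricted to this set is {D, E, F}), so split on D --> E, F into {D, E, F} and {A, B, C, D}.
{D, E, F} has no BCNF violation.
In {A, B, C, D}, {C} is not a superkey ({C}⁺ restricted to this set is {C, D}), so split on C --> D into {C, D} and {A, B, C}.
{C, D} has no BCNF violation.
{A, B, C} has no BCNF violation.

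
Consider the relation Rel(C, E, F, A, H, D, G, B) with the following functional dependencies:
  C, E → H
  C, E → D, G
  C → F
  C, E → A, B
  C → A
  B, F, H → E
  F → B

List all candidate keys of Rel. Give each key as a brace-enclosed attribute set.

{C, E}, {C, H}

Attributes never on any right-hand side: {C} — every candidate key must contain it.
{C, E}⁺ = {A, B, C, D, E, F, G, H} — all of the relation — so {C, E} is a candidate key.
{C, H}⁺ = {A, B, C, D, E, F, G, H} — all of the relation — so {C, H} is a candidate key.
Any other superkey properly contains one of these, so there are no further candidate keys.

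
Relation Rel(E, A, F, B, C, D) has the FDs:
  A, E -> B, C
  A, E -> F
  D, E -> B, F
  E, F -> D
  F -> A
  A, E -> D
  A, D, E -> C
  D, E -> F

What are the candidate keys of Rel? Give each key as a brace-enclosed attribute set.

{A, E}, {D, E}, {E, F}

No FD produces {E}, so it must be in every candidate key.
{A, E}⁺ = {A, B, C, D, E, F} — all of the relation — so {A, E} is a candidate key.
{D, E}⁺ = {A, B, C, D, E, F} — all of the relation — so {D, E} is a candidate key.
{E, F}⁺ = {A, B, C, D, E, F} — all of the relation — so {E, F} is a candidate key.
Any other superkey properly contains one of these, so there are no further candidate keys.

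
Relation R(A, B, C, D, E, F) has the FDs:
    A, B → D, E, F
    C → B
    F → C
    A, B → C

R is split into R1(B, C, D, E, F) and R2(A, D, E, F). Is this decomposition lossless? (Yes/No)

Yes

R1 ∩ R2 = {D, E, F}; its closure under F is {B, C, D, E, F}.
Since R1 ⊆ {B, C, D, E, F}, the intersection is a superkey of R1; the decomposition is lossless.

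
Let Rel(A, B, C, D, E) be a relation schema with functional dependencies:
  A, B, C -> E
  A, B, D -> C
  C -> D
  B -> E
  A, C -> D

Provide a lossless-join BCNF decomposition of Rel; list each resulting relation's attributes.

Candidate keys of the original relation: {A, B, C}, {A, B, D}.
Within {A, B, C, D, E}: {C}⁺ ∩ {A, B, C, D, E} = {C, D}, not the whole set, so C -> D violates BCNF; decompose into {C, D} and {A, B, C, E}.
{C, D}: every determinant is a superkey — BCNF.
Within {A, B, C, E}: {B}⁺ ∩ {A, B, C, E} = {B, E}, not the whole set, so B -> E violates BCNF; decompose into {B, E} and {A, B, C}.
{B, E}: every determinant is a superkey — BCNF.
{A, B, C}: every determinant is a superkey — BCNF.

{A, B, C}; {B, E}; {C, D}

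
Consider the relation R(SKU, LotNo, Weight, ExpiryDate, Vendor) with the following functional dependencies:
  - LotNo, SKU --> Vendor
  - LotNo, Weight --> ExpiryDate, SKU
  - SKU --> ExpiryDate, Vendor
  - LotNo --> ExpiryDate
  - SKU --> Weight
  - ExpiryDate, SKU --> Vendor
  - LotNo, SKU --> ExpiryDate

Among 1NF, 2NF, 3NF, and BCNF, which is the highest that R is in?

Candidate keys: {LotNo, SKU}, {LotNo, Weight}. Prime attributes: {LotNo, SKU, Weight}.
For SKU --> ExpiryDate, Vendor we have {SKU}⁺ = {ExpiryDate, SKU, Vendor, Weight}; {SKU} is not a superkey, so BCNF fails.
SKU --> ExpiryDate, Vendor determines the non-prime attributes {ExpiryDate, Vendor} from a non-superkey — 3NF is violated.
Since {LotNo} ⊂ {LotNo, SKU} and {LotNo}⁺ ⊇ {ExpiryDate} with {ExpiryDate} non-prime, there is a partial dependency; 2NF fails.

1NF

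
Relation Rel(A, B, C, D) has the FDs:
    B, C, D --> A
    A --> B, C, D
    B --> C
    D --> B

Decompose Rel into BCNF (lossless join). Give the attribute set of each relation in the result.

{A, B, D}; {B, C}

Candidate keys of the original relation: {A}, {D}.
Within {A, B, C, D}: {B}⁺ ∩ {A, B, C, D} = {B, C}, not the whole set, so B --> C violates BCNF; decompose into {B, C} and {A, B, D}.
{B, C} has no BCNF violation.
{A, B, D} has no BCNF violation.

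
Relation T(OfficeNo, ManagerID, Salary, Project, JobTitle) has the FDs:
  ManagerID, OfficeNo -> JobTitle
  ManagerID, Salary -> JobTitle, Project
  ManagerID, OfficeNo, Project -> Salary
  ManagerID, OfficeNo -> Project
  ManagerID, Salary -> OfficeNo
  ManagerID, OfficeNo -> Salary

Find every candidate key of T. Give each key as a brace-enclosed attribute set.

{ManagerID, OfficeNo}, {ManagerID, Salary}

No FD produces {ManagerID}, so it must be in every candidate key.
{ManagerID, OfficeNo}⁺ = {JobTitle, ManagerID, OfficeNo, Project, Salary} — all of the relation — so {ManagerID, OfficeNo} is a candidate key.
{ManagerID, Salary}⁺ = {JobTitle, ManagerID, OfficeNo, Project, Salary} — all of the relation — so {ManagerID, Salary} is a candidate key.
Any other superkey properly contains one of these, so there are no further candidate keys.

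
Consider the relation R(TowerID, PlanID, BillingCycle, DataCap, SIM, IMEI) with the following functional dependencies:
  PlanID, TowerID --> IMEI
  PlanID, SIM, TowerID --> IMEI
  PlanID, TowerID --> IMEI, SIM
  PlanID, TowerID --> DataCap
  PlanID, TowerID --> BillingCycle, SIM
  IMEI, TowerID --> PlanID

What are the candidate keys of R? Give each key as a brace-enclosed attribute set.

{IMEI, TowerID}, {PlanID, TowerID}

Attributes never on any right-hand side: {TowerID} — every candidate key must contain it.
{IMEI, TowerID} is a candidate key since {IMEI, TowerID}⁺ = {BillingCycle, DataCap, IMEI, PlanID, SIM, TowerID} covers every attribute.
{PlanID, TowerID} is a candidate key since {PlanID, TowerID}⁺ = {BillingCycle, DataCap, IMEI, PlanID, SIM, TowerID} covers every attribute.
Any other superkey properly contains one of these, so there are no further candidate keys.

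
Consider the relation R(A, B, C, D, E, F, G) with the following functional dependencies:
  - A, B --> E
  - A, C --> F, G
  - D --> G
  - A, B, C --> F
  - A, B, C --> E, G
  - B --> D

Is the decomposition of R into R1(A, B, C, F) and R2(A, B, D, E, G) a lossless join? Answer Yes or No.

Common attributes: {A, B}; their closure is {A, B, D, E, G}.
R2 is contained in that closure, so R1 ∩ R2 --> R2 holds and the join is lossless.

Yes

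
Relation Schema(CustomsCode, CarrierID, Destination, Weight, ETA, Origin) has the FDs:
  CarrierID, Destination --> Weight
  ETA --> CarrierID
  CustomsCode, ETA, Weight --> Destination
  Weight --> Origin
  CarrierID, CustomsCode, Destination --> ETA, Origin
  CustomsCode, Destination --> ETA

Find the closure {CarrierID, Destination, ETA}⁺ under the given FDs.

Start with {CarrierID, Destination, ETA}.
CarrierID, Destination --> Weight applies; add {Weight} → now {CarrierID, Destination, ETA, Weight}.
Weight --> Origin applies; add {Origin} → now {CarrierID, Destination, ETA, Origin, Weight}.
No further FD applies.

{CarrierID, Destination, ETA, Origin, Weight}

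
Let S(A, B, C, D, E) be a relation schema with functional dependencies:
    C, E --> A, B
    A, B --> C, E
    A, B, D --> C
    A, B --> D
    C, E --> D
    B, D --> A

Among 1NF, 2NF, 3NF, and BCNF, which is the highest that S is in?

BCNF

Candidate keys: {A, B}, {B, D}, {C, E}. Prime attributes: {A, B, C, D, E}.
The left-hand side of every FD is a superkey, so BCNF is satisfied.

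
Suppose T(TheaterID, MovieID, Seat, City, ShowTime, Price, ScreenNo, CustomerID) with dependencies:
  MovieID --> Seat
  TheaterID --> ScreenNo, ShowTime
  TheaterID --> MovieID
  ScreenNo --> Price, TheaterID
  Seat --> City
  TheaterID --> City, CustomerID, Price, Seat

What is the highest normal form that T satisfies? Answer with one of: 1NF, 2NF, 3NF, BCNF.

2NF

Candidate keys: {ScreenNo}, {TheaterID}. Prime attributes: {ScreenNo, TheaterID}.
MovieID --> Seat breaks BCNF: {MovieID}⁺ = {City, MovieID, Seat}, so {MovieID} is not a superkey.
MovieID --> Seat has non-prime {Seat} on the right and a non-superkey on the left, so 3NF fails.
Every candidate key is a single attribute, so no partial dependency is possible; 2NF holds.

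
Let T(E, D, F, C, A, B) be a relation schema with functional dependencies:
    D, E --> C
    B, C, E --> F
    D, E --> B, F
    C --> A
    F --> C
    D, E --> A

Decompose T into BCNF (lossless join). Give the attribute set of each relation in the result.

{A, C}; {B, C, D, E}; {B, E, F}; {C, F}

Candidate key of the original relation: {D, E}.
In {A, B, C, D, E, F}, {B, C, E} is not a superkey ({B, C, E}⁺ restricted to this set is {A, B, C, E, F}), so split on B, C, E --> A, F into {A, B, C, E, F} and {B, C, D, E}.
In {A, B, C, E, F}, {C} is not a superkey ({C}⁺ restricted to this set is {A, C}), so split on C --> A into {A, C} and {B, C, E, F}.
{A, C} is in BCNF.
In {B, C, E, F}, {F} is not a superkey ({F}⁺ restricted to this set is {C, F}), so split on F --> C into {C, F} and {B, E, F}.
{C, F} is in BCNF.
{B, E, F} is in BCNF.
{B, C, D, E} is in BCNF.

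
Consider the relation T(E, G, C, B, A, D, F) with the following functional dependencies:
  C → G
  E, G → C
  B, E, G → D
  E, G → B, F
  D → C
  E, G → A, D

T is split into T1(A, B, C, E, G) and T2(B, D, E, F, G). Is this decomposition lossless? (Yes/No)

The shared attributes are {B, E, G} and {B, E, G}⁺ = {A, B, C, D, E, F, G}.
T1 is contained in that closure, so T1 ∩ T2 → T1 holds and the join is lossless.

Yes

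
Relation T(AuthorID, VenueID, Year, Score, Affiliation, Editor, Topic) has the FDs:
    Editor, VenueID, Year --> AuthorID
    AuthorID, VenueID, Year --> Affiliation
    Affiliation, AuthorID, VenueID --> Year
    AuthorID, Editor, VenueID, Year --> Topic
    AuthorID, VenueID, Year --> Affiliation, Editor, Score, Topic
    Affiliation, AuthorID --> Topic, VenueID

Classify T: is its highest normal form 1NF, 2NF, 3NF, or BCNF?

Candidate keys: {Affiliation, AuthorID}, {AuthorID, VenueID, Year}, {Editor, VenueID, Year}. Prime attributes: {Affiliation, AuthorID, Editor, VenueID, Year}.
The left-hand side of every FD is a superkey, so BCNF is satisfied.

BCNF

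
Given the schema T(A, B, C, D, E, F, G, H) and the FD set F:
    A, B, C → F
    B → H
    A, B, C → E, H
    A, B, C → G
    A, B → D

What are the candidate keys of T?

{A, B, C}

No FD produces {A, B, C}, so they must be in every candidate key.
{A, B, C}⁺ = {A, B, C, D, E, F, G, H}, which is every attribute, so {A, B, C} is a candidate key.
Every other attribute set either contains this one or has a smaller closure.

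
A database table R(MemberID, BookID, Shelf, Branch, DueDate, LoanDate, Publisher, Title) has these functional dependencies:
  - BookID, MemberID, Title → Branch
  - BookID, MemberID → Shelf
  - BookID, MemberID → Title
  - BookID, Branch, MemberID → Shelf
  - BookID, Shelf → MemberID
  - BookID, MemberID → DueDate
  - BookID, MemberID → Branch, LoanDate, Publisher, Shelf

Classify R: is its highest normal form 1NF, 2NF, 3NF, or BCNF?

Candidate keys: {BookID, MemberID}, {BookID, Shelf}. Prime attributes: {BookID, MemberID, Shelf}.
Each dependency's left side is a superkey — BCNF holds.

BCNF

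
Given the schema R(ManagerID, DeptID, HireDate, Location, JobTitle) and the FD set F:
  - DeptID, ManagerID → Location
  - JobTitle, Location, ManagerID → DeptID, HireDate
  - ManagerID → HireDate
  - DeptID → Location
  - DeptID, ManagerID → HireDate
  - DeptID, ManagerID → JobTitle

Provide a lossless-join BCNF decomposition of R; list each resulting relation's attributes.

{DeptID, JobTitle, ManagerID}; {DeptID, Location}; {HireDate, ManagerID}

Candidate keys of the original relation: {DeptID, ManagerID}, {JobTitle, Location, ManagerID}.
Within {DeptID, HireDate, JobTitle, Location, ManagerID}: {ManagerID}⁺ ∩ {DeptID, HireDate, JobTitle, Location, ManagerID} = {HireDate, ManagerID}, not the whole set, so ManagerID → HireDate violates BCNF; decompose into {HireDate, ManagerID} and {DeptID, JobTitle, Location, ManagerID}.
{HireDate, ManagerID} has no BCNF violation.
Within {DeptID, JobTitle, Location, ManagerID}: {DeptID}⁺ ∩ {DeptID, JobTitle, Location, ManagerID} = {DeptID, Location}, not the whole set, so DeptID → Location violates BCNF; decompose into {DeptID, Location} and {DeptID, JobTitle, ManagerID}.
{DeptID, Location} has no BCNF violation.
{DeptID, JobTitle, ManagerID} has no BCNF violation.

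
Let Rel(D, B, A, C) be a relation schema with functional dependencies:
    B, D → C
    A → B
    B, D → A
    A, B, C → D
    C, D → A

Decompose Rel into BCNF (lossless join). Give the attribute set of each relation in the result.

Candidate keys of the original relation: {A, C}, {A, D}, {B, D}, {C, D}.
{A, B, C, D}: {A} determines {A, B} here but is not a superkey — split on A → B, giving {A, B} and {A, C, D}.
{A, B} has no BCNF violation.
{A, C, D} has no BCNF violation.

{A, B}; {A, C, D}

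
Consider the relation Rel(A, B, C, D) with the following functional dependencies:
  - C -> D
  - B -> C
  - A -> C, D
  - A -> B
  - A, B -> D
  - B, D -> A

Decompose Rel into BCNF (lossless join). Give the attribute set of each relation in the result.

{A, B, C}; {C, D}

Candidate keys of the original relation: {A}, {B}.
In {A, B, C, D}, {C} is not a superkey ({C}⁺ restricted to this set is {C, D}), so split on C -> D into {C, D} and {A, B, C}.
{C, D} has no BCNF violation.
{A, B, C} has no BCNF violation.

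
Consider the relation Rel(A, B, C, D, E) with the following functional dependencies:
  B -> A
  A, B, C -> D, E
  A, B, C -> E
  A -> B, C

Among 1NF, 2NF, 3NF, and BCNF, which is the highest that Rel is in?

Candidate keys: {A}, {B}. Prime attributes: {A, B}.
Every FD has a superkey on the left, so the relation is in BCNF.

BCNF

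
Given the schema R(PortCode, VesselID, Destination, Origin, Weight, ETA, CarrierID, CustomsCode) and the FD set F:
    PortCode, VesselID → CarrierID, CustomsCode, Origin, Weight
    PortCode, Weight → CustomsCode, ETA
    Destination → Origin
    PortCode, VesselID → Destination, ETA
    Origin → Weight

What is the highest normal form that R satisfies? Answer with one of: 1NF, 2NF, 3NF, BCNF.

2NF

Candidate key: {PortCode, VesselID}. Prime attributes: {PortCode, VesselID}.
For PortCode, Weight → CustomsCode, ETA we have {PortCode, Weight}⁺ = {CustomsCode, ETA, PortCode, Weight}; {PortCode, Weight} is not a superkey, so BCNF fails.
PortCode, Weight → CustomsCode, ETA determines the non-prime attributes {CustomsCode, ETA} from a non-superkey — 3NF is violated.
No proper subset of a key has a non-prime attribute in its closure, so there is no partial dependency; 2NF holds.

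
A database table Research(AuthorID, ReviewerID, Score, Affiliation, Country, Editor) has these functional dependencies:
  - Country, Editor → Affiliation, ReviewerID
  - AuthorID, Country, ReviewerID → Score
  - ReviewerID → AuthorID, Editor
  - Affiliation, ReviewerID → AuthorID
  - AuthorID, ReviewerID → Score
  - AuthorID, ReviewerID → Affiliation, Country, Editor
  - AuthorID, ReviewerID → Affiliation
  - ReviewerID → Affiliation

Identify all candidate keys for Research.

{Country, Editor}, {ReviewerID}

{ReviewerID}⁺ = {Affiliation, AuthorID, Country, Editor, ReviewerID, Score}, which is every attribute, so {ReviewerID} is a candidate key.
{Country, Editor}⁺ = {Affiliation, AuthorID, Country, Editor, ReviewerID, Score}, which is every attribute, so {Country, Editor} is a candidate key.
These are minimal and exhaustive — every other superkey contains one of them.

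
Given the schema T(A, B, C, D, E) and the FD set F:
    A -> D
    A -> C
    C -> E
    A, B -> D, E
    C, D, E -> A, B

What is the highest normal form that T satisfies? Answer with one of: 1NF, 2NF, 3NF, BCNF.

1NF

Candidate keys: {A}, {C, D}. Prime attributes: {A, C, D}.
C -> E breaks BCNF: {C}⁺ = {C, E}, so {C} is not a superkey.
Because {E} is non-prime and the left side of C -> E is not a superkey, the relation is not in 3NF.
{C} is a proper subset of the key {C, D}, and {C}⁺ contains the non-prime attribute {E} — a partial dependency, so 2NF is violated.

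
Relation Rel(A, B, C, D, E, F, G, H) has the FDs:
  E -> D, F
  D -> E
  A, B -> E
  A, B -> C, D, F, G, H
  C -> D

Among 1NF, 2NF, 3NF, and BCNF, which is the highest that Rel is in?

2NF

Candidate key: {A, B}. Prime attributes: {A, B}.
For E -> D, F we have {E}⁺ = {D, E, F}; {E} is not a superkey, so BCNF fails.
E -> D, F determines the non-prime attributes {D, F} from a non-superkey — 3NF is violated.
No non-prime attribute depends on a proper subset of any candidate key, so 2NF holds.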